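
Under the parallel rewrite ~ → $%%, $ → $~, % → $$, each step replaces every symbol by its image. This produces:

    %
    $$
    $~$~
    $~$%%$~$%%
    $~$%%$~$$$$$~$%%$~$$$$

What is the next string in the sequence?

Replace each of the 22 characters of $~$%%$~$$$$$~$%%$~$$$$ in place — $~ $%% $~ $$ $$ $~ $%% $~ $~ $~ $~ $~ $%% $~ $$ $$ $~ $%% $~ $~ $~ $~ — and concatenate.

$~$%%$~$$$$$~$%%$~$~$~$~$~$%%$~$$$$$~$%%$~$~$~$~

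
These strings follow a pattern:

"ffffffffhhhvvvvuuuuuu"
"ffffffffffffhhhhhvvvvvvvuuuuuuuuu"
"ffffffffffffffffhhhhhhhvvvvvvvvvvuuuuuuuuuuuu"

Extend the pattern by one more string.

Reading off run lengths: f runs 8, 12, 16; h runs 3, 5, 7; v runs 4, 7, 10; u runs 6, 9, 12 — each is linear in n, where the shown terms are n = 2, 3, 4.
At n = 5 the blocks have lengths 20, 9, 13, 15.

ffffffffffffffffffffhhhhhhhhhvvvvvvvvvvvvvuuuuuuuuuuuuuuu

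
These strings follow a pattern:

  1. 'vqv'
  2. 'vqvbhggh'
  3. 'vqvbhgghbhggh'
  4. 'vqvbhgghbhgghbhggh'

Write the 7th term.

Each term is the previous one with bhggh appended.
From vqvbhgghbhgghbhggh, 3 further steps: vqvbhgghbhgghbhggh → vqvbhgghbhgghbhgghbhggh → vqvbhgghbhgghbhgghbhgghbhggh → (answer).

vqvbhgghbhgghbhgghbhgghbhgghbhggh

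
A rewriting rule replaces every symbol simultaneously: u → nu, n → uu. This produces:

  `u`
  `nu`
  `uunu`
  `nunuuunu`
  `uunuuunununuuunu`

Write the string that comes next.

nunuuunununuuunuuunuuunununuuunu

Applying the rule to each of the 16 symbols of uunuuunununuuunu gives the pieces nu nu uu nu nu nu uu nu uu nu uu nu nu nu uu nu, which concatenate to the answer.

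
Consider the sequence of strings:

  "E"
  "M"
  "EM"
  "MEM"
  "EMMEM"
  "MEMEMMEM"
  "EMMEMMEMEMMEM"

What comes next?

From term 3 onward, concatenate the second-to-last term with the last: E·M = EM, M·EM = MEM, …
So term 8 is MEMEMMEM·EMMEMMEMEMMEM.

MEMEMMEMEMMEMMEMEMMEM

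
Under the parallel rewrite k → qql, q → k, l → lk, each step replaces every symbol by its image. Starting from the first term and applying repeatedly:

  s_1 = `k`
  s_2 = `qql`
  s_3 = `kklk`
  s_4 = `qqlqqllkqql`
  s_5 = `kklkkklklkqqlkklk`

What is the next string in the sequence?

Rewriting the 17 symbols of kklkkklklkqqlkklk one by one yields qql qql lk qql qql qql lk qql lk qql k k lk qql qql lk qql; concatenated:

qqlqqllkqqlqqlqqllkqqllkqqlkklkqqlqqllkqql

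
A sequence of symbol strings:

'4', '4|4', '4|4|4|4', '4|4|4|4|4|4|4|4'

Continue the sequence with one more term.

4|4|4|4|4|4|4|4|4|4|4|4|4|4|4|4

Each string is two copies of the previous one joined by '|'.
One more doubling of 4|4|4|4|4|4|4|4 gives the answer.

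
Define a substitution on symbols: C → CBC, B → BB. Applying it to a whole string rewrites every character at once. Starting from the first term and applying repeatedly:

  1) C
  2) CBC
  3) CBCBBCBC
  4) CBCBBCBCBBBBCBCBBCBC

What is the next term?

Rewriting the 20 symbols of CBCBBCBCBBBBCBCBBCBC one by one yields CBC BB CBC BB BB CBC BB CBC BB BB BB BB CBC BB CBC BB BB CBC BB CBC; concatenated:

CBCBBCBCBBBBCBCBBCBCBBBBBBBBCBCBBCBCBBBBCBCBBCBC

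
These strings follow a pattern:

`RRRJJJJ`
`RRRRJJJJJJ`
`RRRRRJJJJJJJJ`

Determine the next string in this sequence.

Reading off run lengths: R runs 3, 4, 5; J runs 4, 6, 8 — each is linear in n, where the shown terms are n = 2, 3, 4.
At n = 5 the blocks have lengths 6, 10.

RRRRRRJJJJJJJJJJ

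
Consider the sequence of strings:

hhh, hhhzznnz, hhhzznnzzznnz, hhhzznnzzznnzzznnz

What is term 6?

hhhzznnzzznnzzznnzzznnzzznnz

Every step adds zznnz to the end: s(k+1) = s(k)·zznnz.
From hhhzznnzzznnzzznnz, 2 further steps: hhhzznnzzznnzzznnz → hhhzznnzzznnzzznnzzznnz → (answer).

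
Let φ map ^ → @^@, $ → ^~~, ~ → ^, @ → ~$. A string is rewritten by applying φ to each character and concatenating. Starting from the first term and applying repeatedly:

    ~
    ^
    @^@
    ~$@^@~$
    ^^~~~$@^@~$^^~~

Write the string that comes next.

Rewriting the 15 symbols of ^^~~~$@^@~$^^~~ one by one yields @^@ @^@ ^ ^ ^ ^~~ ~$ @^@ ~$ ^ ^~~ @^@ @^@ ^ ^; concatenated:

@^@@^@^^^^~~~$@^@~$^^~~@^@@^@^^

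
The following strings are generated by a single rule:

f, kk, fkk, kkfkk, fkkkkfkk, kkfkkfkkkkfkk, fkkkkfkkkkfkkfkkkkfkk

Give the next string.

Each term (from the third on) is the two preceding terms concatenated in order: term 3 = f·kk = fkk.
Continuing: kkfkkfkkkkfkk · fkkkkfkkkkfkkfkkkkfkk gives term 8.

kkfkkfkkkkfkkfkkkkfkkkkfkkfkkkkfkk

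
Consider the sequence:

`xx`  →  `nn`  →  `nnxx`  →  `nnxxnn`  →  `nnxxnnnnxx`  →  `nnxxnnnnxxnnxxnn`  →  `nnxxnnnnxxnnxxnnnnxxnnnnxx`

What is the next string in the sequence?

nnxxnnnnxxnnxxnnnnxxnnnnxxnnxxnnnnxxnnxxnn

Each term (from the third on) is the previous term followed by the one before it: term 3 = nn·xx = nnxx.
Continuing: nnxxnnnnxxnnxxnnnnxxnnnnxx · nnxxnnnnxxnnxxnn gives term 8.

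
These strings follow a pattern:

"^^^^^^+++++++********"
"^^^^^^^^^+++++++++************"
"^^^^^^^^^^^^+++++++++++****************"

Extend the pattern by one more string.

Each string has the form ^^{3n} +^{2n+3} *^{4n}, where the shown terms are n = 2, 3, 4.
At n = 5 the blocks have lengths 15, 13, 20.

^^^^^^^^^^^^^^^+++++++++++++********************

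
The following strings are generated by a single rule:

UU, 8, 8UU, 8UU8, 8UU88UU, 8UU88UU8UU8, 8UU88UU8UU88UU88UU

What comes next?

This is a Fibonacci-style word recurrence s(k) = s(k−1)·s(k−2): e.g. 8·UU = 8UU.
Continuing: 8UU88UU8UU88UU88UU · 8UU88UU8UU8 gives term 8.

8UU88UU8UU88UU88UU8UU88UU8UU8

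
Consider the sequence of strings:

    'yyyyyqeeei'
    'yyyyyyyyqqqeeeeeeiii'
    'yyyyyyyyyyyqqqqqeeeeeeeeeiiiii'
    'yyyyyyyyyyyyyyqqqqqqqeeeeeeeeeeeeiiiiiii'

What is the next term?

yyyyyyyyyyyyyyyyyqqqqqqqqqeeeeeeeeeeeeeeeiiiiiiiii

Term n consists of 3n+2 y's, followed by 2n-1 q's, followed by 3n e's, followed by 2n-1 i's (n = 1, 2, …).
For the next term, n = 5, so the run lengths are 17, 9, 15, 9.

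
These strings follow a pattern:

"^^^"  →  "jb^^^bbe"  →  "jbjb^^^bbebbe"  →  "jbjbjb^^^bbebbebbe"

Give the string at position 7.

Every step adds jb to the front and bbe to the end of the previous string.
From jbjbjb^^^bbebbebbe, 3 further steps: jbjbjb^^^bbebbebbe → jbjbjbjb^^^bbebbebbebbe → jbjbjbjbjb^^^bbebbebbebbebbe → (answer).

jbjbjbjbjbjb^^^bbebbebbebbebbebbe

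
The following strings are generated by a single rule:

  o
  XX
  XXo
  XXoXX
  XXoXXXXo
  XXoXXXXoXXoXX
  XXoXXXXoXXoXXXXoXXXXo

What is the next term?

Each term (from the third on) is the previous term followed by the one before it: term 3 = XX·o = XXo.
The next term joins XXoXXXXoXXoXXXXoXXXXo and XXoXXXXoXXoXX.

XXoXXXXoXXoXXXXoXXXXoXXoXXXXoXXoXX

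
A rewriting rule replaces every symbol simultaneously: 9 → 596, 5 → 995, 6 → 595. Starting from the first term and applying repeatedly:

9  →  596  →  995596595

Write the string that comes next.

596596995995596595995596995

Apply φ to 995596595 symbol by symbol: 9→596, 9→596, 5→995, 5→995, 9→596, 6→595, 5→995, 9→596, 5→995; joined: 596 596 995 995 596 595 995 596 995.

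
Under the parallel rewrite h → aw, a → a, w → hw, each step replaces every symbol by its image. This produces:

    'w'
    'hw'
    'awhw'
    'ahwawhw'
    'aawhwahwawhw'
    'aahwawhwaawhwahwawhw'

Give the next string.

aaawhwahwawhwaahwawhwaawhwahwawhw

Applying the rule to each of the 20 symbols of aahwawhwaawhwahwawhw gives the pieces a a aw hw a hw aw hw a a hw aw hw a aw hw a hw aw hw, which concatenate to the answer.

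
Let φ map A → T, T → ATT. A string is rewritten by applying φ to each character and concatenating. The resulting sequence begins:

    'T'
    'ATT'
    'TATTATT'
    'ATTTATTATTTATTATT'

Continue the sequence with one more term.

TATTATTATTTATTATTTATTATTATTTATTATTTATTATT

Replace each of the 17 characters of ATTTATTATTTATTATT in place — T ATT ATT ATT T ATT ATT T ATT ATT ATT T ATT ATT T ATT ATT — and concatenate.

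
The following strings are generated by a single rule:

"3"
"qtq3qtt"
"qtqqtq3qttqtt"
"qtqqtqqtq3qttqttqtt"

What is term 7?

Each term wraps the previous one in qtq on the left and qtt on the right.
From qtqqtqqtq3qttqttqtt, 3 further steps: qtqqtqqtq3qttqttqtt → qtqqtqqtqqtq3qttqttqttqtt → qtqqtqqtqqtqqtq3qttqttqttqttqtt → (answer).

qtqqtqqtqqtqqtqqtq3qttqttqttqttqttqtt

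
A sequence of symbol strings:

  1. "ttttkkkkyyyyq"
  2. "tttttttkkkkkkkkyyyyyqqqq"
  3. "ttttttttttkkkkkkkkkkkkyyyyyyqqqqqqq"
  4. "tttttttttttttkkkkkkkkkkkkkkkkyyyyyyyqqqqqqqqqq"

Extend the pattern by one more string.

ttttttttttttttttkkkkkkkkkkkkkkkkkkkkyyyyyyyyqqqqqqqqqqqqq

The n-th term is 3n+1 t's then 4n k's then n+3 y's then 3n-2 q's (n = 1, 2, …).
Setting n = 5 gives 16, 20, 8, 13 characters in each block.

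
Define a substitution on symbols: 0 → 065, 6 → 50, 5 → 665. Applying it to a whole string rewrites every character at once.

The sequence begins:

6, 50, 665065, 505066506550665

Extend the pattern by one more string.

Rewriting the 15 symbols of 505066506550665 one by one yields 665 065 665 065 50 50 665 065 50 665 665 065 50 50 665; concatenated:

6650656650655050665065506656650655050665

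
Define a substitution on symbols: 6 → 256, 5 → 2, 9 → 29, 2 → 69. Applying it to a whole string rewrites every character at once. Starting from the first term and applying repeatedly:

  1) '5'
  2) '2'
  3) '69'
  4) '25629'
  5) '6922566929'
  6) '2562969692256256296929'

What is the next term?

69225669292562925629696922566922566929256296929

φ(2562969692256256296929) expands symbol-by-symbol to 69 2 256 69 29 256 29 256 29 69 69 2 256 69 2 256 69 29 256 29 69 29; joining the 22 pieces gives the next term.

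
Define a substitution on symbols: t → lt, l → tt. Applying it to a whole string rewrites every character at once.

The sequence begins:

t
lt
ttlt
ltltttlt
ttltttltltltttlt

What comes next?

Rewriting the 16 symbols of ttltttltltltttlt one by one yields lt lt tt lt lt lt tt lt tt lt tt lt lt lt tt lt; concatenated:

ltltttltltltttltttltttltltltttlt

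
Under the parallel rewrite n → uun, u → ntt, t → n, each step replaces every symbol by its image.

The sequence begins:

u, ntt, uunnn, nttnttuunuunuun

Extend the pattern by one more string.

Applying the rule to each of the 15 symbols of nttnttuunuunuun gives the pieces uun n n uun n n ntt ntt uun ntt ntt uun ntt ntt uun, which concatenate to the answer.

uunnnuunnnnttnttuunnttnttuunnttnttuun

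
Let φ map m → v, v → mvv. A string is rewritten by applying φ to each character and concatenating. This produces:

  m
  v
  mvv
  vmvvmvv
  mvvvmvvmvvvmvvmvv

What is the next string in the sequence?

Replace each of the 17 characters of mvvvmvvmvvvmvvmvv in place — v mvv mvv mvv v mvv mvv v mvv mvv mvv v mvv mvv v mvv mvv — and concatenate.

vmvvmvvmvvvmvvmvvvmvvmvvmvvvmvvmvvvmvvmvv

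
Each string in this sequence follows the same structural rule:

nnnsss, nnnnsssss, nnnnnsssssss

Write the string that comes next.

Term n consists of n+1 n's, followed by 2n-1 s's, where the shown terms are n = 2, 3, 4.
At n = 5 the blocks have lengths 6, 9.

nnnnnnsssssssss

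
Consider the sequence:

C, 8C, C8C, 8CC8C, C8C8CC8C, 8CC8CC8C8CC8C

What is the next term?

C8C8CC8C8CC8CC8C8CC8C

This is a Fibonacci-style word recurrence s(k) = s(k−2)·s(k−1): e.g. C·8C = C8C.
Continuing: C8C8CC8C · 8CC8CC8C8CC8C gives term 7.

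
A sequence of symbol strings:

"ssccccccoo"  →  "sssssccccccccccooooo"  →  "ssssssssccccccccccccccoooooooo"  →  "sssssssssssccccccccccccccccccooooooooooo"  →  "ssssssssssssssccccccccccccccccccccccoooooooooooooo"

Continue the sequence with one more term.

sssssssssssssssssccccccccccccccccccccccccccooooooooooooooooo

Each string has the form s^{3n-1} c^{4n+2} o^{3n-1} (n = 1, 2, …).
For the next term, n = 6, so the run lengths are 17, 26, 17.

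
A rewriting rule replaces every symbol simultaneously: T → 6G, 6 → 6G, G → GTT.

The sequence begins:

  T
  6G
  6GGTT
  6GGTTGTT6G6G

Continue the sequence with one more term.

Rewriting each symbol of 6GGTTGTT6G6G: 6→6G, G→GTT, G→GTT, T→6G, T→6G, G→GTT, T→6G, T→6G, 6→6G, G→GTT, 6→6G, G→GTT, which concatenates to 6G GTT GTT 6G 6G GTT 6G 6G 6G GTT 6G GTT.

6GGTTGTT6G6GGTT6G6G6GGTT6GGTT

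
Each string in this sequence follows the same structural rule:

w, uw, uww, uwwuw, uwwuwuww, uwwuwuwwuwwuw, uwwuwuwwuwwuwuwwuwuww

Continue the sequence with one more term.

This is a Fibonacci-style word recurrence s(k) = s(k−1)·s(k−2): e.g. uw·w = uww.
The next term joins uwwuwuwwuwwuwuwwuwuww and uwwuwuwwuwwuw.

uwwuwuwwuwwuwuwwuwuwwuwwuwuwwuwwuw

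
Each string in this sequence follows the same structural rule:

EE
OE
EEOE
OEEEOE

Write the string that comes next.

EEOEOEEEOE

From term 3 onward, concatenate the second-to-last term with the last: EE·OE = EEOE, OE·EEOE = OEEEOE, …
The next term joins EEOE and OEEEOE.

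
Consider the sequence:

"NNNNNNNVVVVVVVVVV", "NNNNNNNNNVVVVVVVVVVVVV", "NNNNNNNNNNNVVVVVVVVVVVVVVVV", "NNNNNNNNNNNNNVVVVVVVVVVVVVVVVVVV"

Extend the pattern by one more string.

Reading off run lengths: N runs 7, 9, 11, 13; V runs 10, 13, 16, 19 — each is linear in n, where the shown terms are n = 3, 4, 5, 6.
At n = 7 the blocks have lengths 15, 22.

NNNNNNNNNNNNNNNVVVVVVVVVVVVVVVVVVVVVV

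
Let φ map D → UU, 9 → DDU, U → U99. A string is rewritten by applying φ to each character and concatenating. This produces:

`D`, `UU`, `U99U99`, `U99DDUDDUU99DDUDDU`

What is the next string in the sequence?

Rewriting the 18 symbols of U99DDUDDUU99DDUDDU one by one yields U99 DDU DDU UU UU U99 UU UU U99 U99 DDU DDU UU UU U99 UU UU U99; concatenated:

U99DDUDDUUUUUU99UUUUU99U99DDUDDUUUUUU99UUUUU99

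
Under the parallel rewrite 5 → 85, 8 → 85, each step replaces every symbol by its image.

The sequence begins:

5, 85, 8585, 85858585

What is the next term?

Expanding 85858585: 8→85, 5→85, 8→85, 5→85, 8→85, 5→85, 8→85, 5→85. Concatenated: 85 85 85 85 85 85 85 85.

8585858585858585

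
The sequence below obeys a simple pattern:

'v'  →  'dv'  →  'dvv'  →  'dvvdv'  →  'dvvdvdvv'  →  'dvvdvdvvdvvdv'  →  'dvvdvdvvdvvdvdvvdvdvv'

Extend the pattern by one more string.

Each term (from the third on) is the previous term followed by the one before it: term 3 = dv·v = dvv.
So term 8 is dvvdvdvvdvvdvdvvdvdvv·dvvdvdvvdvvdv.

dvvdvdvvdvvdvdvvdvdvvdvvdvdvvdvvdv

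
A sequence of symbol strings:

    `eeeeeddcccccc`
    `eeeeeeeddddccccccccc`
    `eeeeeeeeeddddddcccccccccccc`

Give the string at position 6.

eeeeeeeeeeeeeeeddddddddddddccccccccccccccccccccc

Each string has the form e^{2n+1} d^{2n-2} c^{3n}, where the shown terms are n = 2, 3, 4.
Setting n = 7 gives 15, 12, 21 characters in each block.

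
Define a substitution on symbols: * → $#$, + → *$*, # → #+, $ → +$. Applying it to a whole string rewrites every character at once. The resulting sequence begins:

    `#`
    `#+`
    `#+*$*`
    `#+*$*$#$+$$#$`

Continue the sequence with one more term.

φ(#+*$*$#$+$$#$) expands symbol-by-symbol to #+ *$* $#$ +$ $#$ +$ #+ +$ *$* +$ +$ #+ +$; joining the 13 pieces gives the next term.

#+*$*$#$+$$#$+$#++$*$*+$+$#++$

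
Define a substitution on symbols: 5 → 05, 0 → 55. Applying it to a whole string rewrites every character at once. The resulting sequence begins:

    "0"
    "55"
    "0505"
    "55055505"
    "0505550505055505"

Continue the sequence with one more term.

55055505050555055505550505055505

φ(0505550505055505) expands symbol-by-symbol to 55 05 55 05 05 05 55 05 55 05 55 05 05 05 55 05; joining the 16 pieces gives the next term.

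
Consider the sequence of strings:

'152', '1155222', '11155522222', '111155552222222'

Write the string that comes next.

Term n consists of n 1's, followed by n 5's, followed by 2n-1 2's (n = 1, 2, …).
At n = 5 the blocks have lengths 5, 5, 9.

1111155555222222222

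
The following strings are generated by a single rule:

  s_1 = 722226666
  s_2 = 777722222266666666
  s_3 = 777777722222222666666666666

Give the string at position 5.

777777777777722222222222266666666666666666666

Term n consists of 3n-2 7's, followed by 2n+2 2's, followed by 4n 6's (n = 1, 2, …).
For term 5, n = 5, so the run lengths are 13, 12, 20.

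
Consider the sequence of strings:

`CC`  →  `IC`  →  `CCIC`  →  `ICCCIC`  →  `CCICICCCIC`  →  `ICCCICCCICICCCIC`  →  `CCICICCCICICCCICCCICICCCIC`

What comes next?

Each term (from the third on) is the two preceding terms concatenated in order: term 3 = CC·IC = CCIC.
The next term joins ICCCICCCICICCCIC and CCICICCCICICCCICCCICICCCIC.

ICCCICCCICICCCICCCICICCCICICCCICCCICICCCIC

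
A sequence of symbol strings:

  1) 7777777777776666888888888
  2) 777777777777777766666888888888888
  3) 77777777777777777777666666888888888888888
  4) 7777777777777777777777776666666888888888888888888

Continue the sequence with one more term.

The n-th term is 4n 7's then n+1 6's then 3n 8's, where the shown terms are n = 3, 4, 5, 6.
At n = 7 the blocks have lengths 28, 8, 21.

777777777777777777777777777766666666888888888888888888888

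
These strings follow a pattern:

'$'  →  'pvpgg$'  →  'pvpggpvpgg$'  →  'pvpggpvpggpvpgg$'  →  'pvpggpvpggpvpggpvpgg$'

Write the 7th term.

Every step adds pvpgg at the front: s(k+1) = pvpgg·s(k).
From pvpggpvpggpvpggpvpgg$, 2 further steps: pvpggpvpggpvpggpvpgg$ → pvpggpvpggpvpggpvpggpvpgg$ → (answer).

pvpggpvpggpvpggpvpggpvpggpvpgg$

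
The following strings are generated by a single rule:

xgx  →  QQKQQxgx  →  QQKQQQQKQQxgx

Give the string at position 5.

QQKQQQQKQQQQKQQQQKQQxgx

Every step adds QQKQQ at the front: s(k+1) = QQKQQ·s(k).
From QQKQQQQKQQxgx, 2 further steps: QQKQQQQKQQxgx → QQKQQQQKQQQQKQQxgx → (answer).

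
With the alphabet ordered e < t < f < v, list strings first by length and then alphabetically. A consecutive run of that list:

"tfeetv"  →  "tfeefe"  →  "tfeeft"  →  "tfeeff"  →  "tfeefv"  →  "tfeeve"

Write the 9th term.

tfeevv

Continuing the enumeration 3 steps past tfeeve: tfeeve → tfeevt → tfeevf → (answer).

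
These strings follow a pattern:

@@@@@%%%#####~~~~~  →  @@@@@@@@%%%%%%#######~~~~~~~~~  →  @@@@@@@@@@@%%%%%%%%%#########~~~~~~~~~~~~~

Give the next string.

Term n consists of 3n+2 @'s, followed by 3n %'s, followed by 2n+3 #'s, followed by 4n+1 ~'s (n = 1, 2, …).
At n = 4 the blocks have lengths 14, 12, 11, 17.

@@@@@@@@@@@@@@%%%%%%%%%%%%###########~~~~~~~~~~~~~~~~~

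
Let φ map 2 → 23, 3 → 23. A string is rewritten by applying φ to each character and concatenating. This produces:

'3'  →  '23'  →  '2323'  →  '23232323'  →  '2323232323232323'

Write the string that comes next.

Rewriting the 16 symbols of 2323232323232323 one by one yields 23 23 23 23 23 23 23 23 23 23 23 23 23 23 23 23; concatenated:

23232323232323232323232323232323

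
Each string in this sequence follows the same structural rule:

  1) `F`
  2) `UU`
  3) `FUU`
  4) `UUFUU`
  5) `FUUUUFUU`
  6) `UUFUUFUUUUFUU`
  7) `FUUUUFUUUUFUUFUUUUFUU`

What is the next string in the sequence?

This is a Fibonacci-style word recurrence s(k) = s(k−2)·s(k−1): e.g. F·UU = FUU.
So term 8 is UUFUUFUUUUFUU·FUUUUFUUUUFUUFUUUUFUU.

UUFUUFUUUUFUUFUUUUFUUUUFUUFUUUUFUU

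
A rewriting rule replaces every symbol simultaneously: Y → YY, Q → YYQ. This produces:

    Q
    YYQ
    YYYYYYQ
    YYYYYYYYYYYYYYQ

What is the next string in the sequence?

Applying the rule to each of the 15 symbols of YYYYYYYYYYYYYYQ gives the pieces YY YY YY YY YY YY YY YY YY YY YY YY YY YY YYQ, which concatenate to the answer.

YYYYYYYYYYYYYYYYYYYYYYYYYYYYYYQ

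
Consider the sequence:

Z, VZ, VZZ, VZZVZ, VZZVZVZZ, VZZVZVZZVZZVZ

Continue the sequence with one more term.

VZZVZVZZVZZVZVZZVZVZZ

Each term (from the third on) is the previous term followed by the one before it: term 3 = VZ·Z = VZZ.
Continuing: VZZVZVZZVZZVZ · VZZVZVZZ gives term 7.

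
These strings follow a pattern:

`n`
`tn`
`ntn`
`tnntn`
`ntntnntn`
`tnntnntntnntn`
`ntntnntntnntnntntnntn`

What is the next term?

tnntnntntnntnntntnntntnntnntntnntn

This is a Fibonacci-style word recurrence s(k) = s(k−2)·s(k−1): e.g. n·tn = ntn.
So term 8 is tnntnntntnntn·ntntnntntnntnntntnntn.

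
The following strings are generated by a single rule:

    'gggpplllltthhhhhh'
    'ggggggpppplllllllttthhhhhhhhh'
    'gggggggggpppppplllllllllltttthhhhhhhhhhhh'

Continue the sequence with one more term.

Each string has the form g^{3n} p^{2n} l^{3n+1} t^{n+1} h^{3n+3} (n = 1, 2, …).
For the next term, n = 4, so the run lengths are 12, 8, 13, 5, 15.

ggggggggggggpppppppplllllllllllllttttthhhhhhhhhhhhhhh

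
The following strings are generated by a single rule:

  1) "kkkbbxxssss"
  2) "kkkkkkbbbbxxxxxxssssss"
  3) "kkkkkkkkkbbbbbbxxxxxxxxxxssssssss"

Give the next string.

The n-th term is 3n k's then 2n b's then 4n-2 x's then 2n+2 s's (n = 1, 2, …).
For the next term, n = 4, so the run lengths are 12, 8, 14, 10.

kkkkkkkkkkkkbbbbbbbbxxxxxxxxxxxxxxssssssssss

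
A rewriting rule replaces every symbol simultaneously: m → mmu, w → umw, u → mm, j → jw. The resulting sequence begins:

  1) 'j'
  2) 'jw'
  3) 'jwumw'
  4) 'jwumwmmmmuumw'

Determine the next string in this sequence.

jwumwmmmmuumwmmummummummummmmmmuumw

Replace each of the 13 characters of jwumwmmmmuumw in place — jw umw mm mmu umw mmu mmu mmu mmu mm mm mmu umw — and concatenate.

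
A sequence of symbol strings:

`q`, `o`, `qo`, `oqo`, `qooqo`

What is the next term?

oqoqooqo

From term 3 onward, concatenate the second-to-last term with the last: q·o = qo, o·qo = oqo, …
The next term joins oqo and qooqo.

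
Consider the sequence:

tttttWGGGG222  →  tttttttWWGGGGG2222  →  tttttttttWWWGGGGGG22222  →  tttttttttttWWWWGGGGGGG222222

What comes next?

tttttttttttttWWWWWGGGGGGGG2222222

Reading off run lengths: t runs 5, 7, 9, 11; W runs 1, 2, 3, 4; G runs 4, 5, 6, 7; 2 runs 3, 4, 5, 6 — each is linear in n, where the shown terms are n = 2, 3, 4, 5.
For the next term, n = 6, so the run lengths are 13, 5, 8, 7.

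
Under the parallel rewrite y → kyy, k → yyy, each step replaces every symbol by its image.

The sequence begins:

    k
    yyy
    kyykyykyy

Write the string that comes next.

Apply φ to kyykyykyy symbol by symbol: k→yyy, y→kyy, y→kyy, k→yyy, y→kyy, y→kyy, k→yyy, y→kyy, y→kyy; joined: yyy kyy kyy yyy kyy kyy yyy kyy kyy.

yyykyykyyyyykyykyyyyykyykyy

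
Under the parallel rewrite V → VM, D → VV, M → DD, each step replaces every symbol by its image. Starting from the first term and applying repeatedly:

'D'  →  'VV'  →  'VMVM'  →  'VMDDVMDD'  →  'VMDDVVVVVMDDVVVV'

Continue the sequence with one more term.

VMDDVVVVVMVMVMVMVMDDVVVVVMVMVMVM

Replace each of the 16 characters of VMDDVVVVVMDDVVVV in place — VM DD VV VV VM VM VM VM VM DD VV VV VM VM VM VM — and concatenate.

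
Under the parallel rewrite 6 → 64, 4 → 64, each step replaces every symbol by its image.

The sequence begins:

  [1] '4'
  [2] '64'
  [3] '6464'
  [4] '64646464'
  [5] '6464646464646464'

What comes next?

Replace each of the 16 characters of 6464646464646464 in place — 64 64 64 64 64 64 64 64 64 64 64 64 64 64 64 64 — and concatenate.

64646464646464646464646464646464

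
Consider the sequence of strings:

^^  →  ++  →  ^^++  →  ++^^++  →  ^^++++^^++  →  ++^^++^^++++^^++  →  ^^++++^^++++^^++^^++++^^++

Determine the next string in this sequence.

++^^++^^++++^^++^^++++^^++++^^++^^++++^^++

This is a Fibonacci-style word recurrence s(k) = s(k−2)·s(k−1): e.g. ^^·++ = ^^++.
The next term joins ++^^++^^++++^^++ and ^^++++^^++++^^++^^++++^^++.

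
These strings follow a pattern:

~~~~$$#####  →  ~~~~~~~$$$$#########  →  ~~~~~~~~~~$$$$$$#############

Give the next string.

~~~~~~~~~~~~~$$$$$$$$#################

Each string has the form ~^{3n+1} $^{2n} #^{4n+1} (n = 1, 2, …).
At n = 4 the blocks have lengths 13, 8, 17.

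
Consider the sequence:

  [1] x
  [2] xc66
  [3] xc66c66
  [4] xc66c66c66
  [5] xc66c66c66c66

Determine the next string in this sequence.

Each term is the previous one with c66 appended.
Applying this once more to xc66c66c66c66:

xc66c66c66c66c66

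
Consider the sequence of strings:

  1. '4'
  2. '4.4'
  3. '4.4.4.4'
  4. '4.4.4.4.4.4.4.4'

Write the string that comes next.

s(k+1) = s(k)·.·s(k) — each term doubles the last with '.' between the halves.
Doubling 4.4.4.4.4.4.4.4 with '.' between the halves:

4.4.4.4.4.4.4.4.4.4.4.4.4.4.4.4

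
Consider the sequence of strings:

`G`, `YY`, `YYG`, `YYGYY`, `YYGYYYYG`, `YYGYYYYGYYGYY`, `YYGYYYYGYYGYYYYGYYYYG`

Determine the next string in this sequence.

Each term (from the third on) is the previous term followed by the one before it: term 3 = YY·G = YYG.
So term 8 is YYGYYYYGYYGYYYYGYYYYG·YYGYYYYGYYGYY.

YYGYYYYGYYGYYYYGYYYYGYYGYYYYGYYGYY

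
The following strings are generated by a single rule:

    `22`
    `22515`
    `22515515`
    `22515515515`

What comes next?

Each term is the previous one with 515 appended.
Applying this once more to 22515515515:

22515515515515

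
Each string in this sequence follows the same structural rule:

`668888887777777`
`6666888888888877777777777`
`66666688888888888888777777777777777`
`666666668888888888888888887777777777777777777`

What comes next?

6666666666888888888888888888888877777777777777777777777

Term n consists of 2n-2 6's, followed by 4n-2 8's, followed by 4n-1 7's, where the shown terms are n = 2, 3, 4, 5.
Setting n = 6 gives 10, 22, 23 characters in each block.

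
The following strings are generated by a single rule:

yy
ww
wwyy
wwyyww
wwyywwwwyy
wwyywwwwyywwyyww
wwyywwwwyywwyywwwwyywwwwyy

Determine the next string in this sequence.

wwyywwwwyywwyywwwwyywwwwyywwyywwwwyywwyyww

From term 3 onward, concatenate the last term with the second-to-last: ww·yy = wwyy, wwyy·ww = wwyyww, …
So term 8 is wwyywwwwyywwyywwwwyywwwwyy·wwyywwwwyywwyyww.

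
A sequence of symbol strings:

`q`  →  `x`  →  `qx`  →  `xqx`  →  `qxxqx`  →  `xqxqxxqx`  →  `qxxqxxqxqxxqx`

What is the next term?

Each term (from the third on) is the two preceding terms concatenated in order: term 3 = q·x = qx.
Continuing: xqxqxxqx · qxxqxxqxqxxqx gives term 8.

xqxqxxqxqxxqxxqxqxxqx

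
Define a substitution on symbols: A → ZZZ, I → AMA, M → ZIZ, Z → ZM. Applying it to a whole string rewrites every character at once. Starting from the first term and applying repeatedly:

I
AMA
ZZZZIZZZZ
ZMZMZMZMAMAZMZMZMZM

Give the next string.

φ(ZMZMZMZMAMAZMZMZMZM) expands symbol-by-symbol to ZM ZIZ ZM ZIZ ZM ZIZ ZM ZIZ ZZZ ZIZ ZZZ ZM ZIZ ZM ZIZ ZM ZIZ ZM ZIZ; joining the 19 pieces gives the next term.

ZMZIZZMZIZZMZIZZMZIZZZZZIZZZZZMZIZZMZIZZMZIZZMZIZ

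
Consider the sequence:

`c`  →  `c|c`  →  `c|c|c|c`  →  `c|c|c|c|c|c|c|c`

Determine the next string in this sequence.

Each string is two copies of the previous one joined by '|'.
Doubling c|c|c|c|c|c|c|c with '|' between the halves:

c|c|c|c|c|c|c|c|c|c|c|c|c|c|c|c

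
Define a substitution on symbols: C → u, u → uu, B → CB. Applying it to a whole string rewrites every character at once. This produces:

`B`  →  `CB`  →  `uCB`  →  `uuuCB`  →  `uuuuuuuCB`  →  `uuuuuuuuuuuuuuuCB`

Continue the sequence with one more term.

uuuuuuuuuuuuuuuuuuuuuuuuuuuuuuuCB

φ(uuuuuuuuuuuuuuuCB) expands symbol-by-symbol to uu uu uu uu uu uu uu uu uu uu uu uu uu uu uu u CB; joining the 17 pieces gives the next term.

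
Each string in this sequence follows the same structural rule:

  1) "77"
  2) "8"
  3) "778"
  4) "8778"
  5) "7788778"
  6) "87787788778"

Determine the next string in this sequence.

778877887787788778

From term 3 onward, concatenate the second-to-last term with the last: 77·8 = 778, 8·778 = 8778, …
Continuing: 7788778 · 87787788778 gives term 7.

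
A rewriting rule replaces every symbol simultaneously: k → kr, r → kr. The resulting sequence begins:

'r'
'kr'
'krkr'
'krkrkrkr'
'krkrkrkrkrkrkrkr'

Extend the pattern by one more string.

Rewriting the 16 symbols of krkrkrkrkrkrkrkr one by one yields kr kr kr kr kr kr kr kr kr kr kr kr kr kr kr kr; concatenated:

krkrkrkrkrkrkrkrkrkrkrkrkrkrkrkr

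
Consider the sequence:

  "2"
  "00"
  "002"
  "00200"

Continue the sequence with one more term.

00200002

Each term (from the third on) is the previous term followed by the one before it: term 3 = 00·2 = 002.
Continuing: 00200 · 002 gives term 5.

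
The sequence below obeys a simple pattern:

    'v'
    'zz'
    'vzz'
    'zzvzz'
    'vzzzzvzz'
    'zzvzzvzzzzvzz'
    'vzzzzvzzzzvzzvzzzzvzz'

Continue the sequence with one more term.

zzvzzvzzzzvzzvzzzzvzzzzvzzvzzzzvzz

This is a Fibonacci-style word recurrence s(k) = s(k−2)·s(k−1): e.g. v·zz = vzz.
Continuing: zzvzzvzzzzvzz · vzzzzvzzzzvzzvzzzzvzz gives term 8.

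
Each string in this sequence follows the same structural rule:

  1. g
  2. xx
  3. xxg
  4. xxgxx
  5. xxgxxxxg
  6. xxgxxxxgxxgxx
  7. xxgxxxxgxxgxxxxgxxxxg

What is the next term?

xxgxxxxgxxgxxxxgxxxxgxxgxxxxgxxgxx

This is a Fibonacci-style word recurrence s(k) = s(k−1)·s(k−2): e.g. xx·g = xxg.
The next term joins xxgxxxxgxxgxxxxgxxxxg and xxgxxxxgxxgxx.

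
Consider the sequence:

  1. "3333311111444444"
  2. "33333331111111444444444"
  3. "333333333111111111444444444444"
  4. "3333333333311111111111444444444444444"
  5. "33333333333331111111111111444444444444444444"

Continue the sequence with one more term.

The n-th term is 2n+1 3's then 2n+1 1's then 3n 4's, where the shown terms are n = 2, 3, 4, 5, 6.
Setting n = 7 gives 15, 15, 21 characters in each block.

333333333333333111111111111111444444444444444444444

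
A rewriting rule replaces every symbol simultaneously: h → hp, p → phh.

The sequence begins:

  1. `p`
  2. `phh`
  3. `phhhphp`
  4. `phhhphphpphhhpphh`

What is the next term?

Rewriting the 17 symbols of phhhphphpphhhpphh one by one yields phh hp hp hp phh hp phh hp phh phh hp hp hp phh phh hp hp; concatenated:

phhhphphpphhhpphhhpphhphhhphphpphhphhhphp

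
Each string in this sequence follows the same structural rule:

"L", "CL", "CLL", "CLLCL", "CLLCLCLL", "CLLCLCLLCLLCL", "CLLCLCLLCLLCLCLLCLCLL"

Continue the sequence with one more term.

CLLCLCLLCLLCLCLLCLCLLCLLCLCLLCLLCL

Each term (from the third on) is the previous term followed by the one before it: term 3 = CL·L = CLL.
Continuing: CLLCLCLLCLLCLCLLCLCLL · CLLCLCLLCLLCL gives term 8.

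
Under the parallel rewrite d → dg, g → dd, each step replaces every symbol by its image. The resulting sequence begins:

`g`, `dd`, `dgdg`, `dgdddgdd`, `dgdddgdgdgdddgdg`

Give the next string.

Rewriting the 16 symbols of dgdddgdgdgdddgdg one by one yields dg dd dg dg dg dd dg dd dg dd dg dg dg dd dg dd; concatenated:

dgdddgdgdgdddgdddgdddgdgdgdddgdd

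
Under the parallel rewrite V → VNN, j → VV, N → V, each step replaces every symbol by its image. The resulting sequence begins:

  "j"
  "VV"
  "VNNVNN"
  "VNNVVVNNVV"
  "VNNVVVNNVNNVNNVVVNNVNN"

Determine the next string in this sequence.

VNNVVVNNVNNVNNVVVNNVVVNNVVVNNVNNVNNVVVNNVV

Applying the rule to each of the 22 symbols of VNNVVVNNVNNVNNVVVNNVNN gives the pieces VNN V V VNN VNN VNN V V VNN V V VNN V V VNN VNN VNN V V VNN V V, which concatenate to the answer.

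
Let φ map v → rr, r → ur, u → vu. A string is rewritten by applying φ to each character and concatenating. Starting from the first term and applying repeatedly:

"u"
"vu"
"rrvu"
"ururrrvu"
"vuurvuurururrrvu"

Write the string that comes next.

Applying the rule to each of the 16 symbols of vuurvuurururrrvu gives the pieces rr vu vu ur rr vu vu ur vu ur vu ur ur ur rr vu, which concatenate to the answer.

rrvuvuurrrvuvuurvuurvuurururrrvu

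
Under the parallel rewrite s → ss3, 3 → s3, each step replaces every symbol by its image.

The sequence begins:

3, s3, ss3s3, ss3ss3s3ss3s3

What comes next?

ss3ss3s3ss3ss3s3ss3s3ss3ss3s3ss3s3

φ(ss3ss3s3ss3s3) expands symbol-by-symbol to ss3 ss3 s3 ss3 ss3 s3 ss3 s3 ss3 ss3 s3 ss3 s3; joining the 13 pieces gives the next term.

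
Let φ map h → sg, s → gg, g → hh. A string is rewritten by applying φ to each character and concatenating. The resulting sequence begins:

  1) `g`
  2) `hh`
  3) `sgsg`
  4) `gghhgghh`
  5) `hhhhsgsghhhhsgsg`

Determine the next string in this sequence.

sgsgsgsggghhgghhsgsgsgsggghhgghh

φ(hhhhsgsghhhhsgsg) expands symbol-by-symbol to sg sg sg sg gg hh gg hh sg sg sg sg gg hh gg hh; joining the 16 pieces gives the next term.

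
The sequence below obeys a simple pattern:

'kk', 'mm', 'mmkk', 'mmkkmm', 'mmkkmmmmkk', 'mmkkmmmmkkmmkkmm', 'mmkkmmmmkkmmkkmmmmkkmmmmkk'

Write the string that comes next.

mmkkmmmmkkmmkkmmmmkkmmmmkkmmkkmmmmkkmmkkmm

This is a Fibonacci-style word recurrence s(k) = s(k−1)·s(k−2): e.g. mm·kk = mmkk.
So term 8 is mmkkmmmmkkmmkkmmmmkkmmmmkk·mmkkmmmmkkmmkkmm.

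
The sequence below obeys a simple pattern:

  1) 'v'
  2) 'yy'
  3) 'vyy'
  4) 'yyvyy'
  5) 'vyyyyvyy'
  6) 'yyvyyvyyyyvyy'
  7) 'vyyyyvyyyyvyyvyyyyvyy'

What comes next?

yyvyyvyyyyvyyvyyyyvyyyyvyyvyyyyvyy

Each term (from the third on) is the two preceding terms concatenated in order: term 3 = v·yy = vyy.
Continuing: yyvyyvyyyyvyy · vyyyyvyyyyvyyvyyyyvyy gives term 8.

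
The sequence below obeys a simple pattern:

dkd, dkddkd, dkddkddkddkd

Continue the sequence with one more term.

Each string is two copies of the previous one concatenated.
Doubling dkddkddkddkd:

dkddkddkddkddkddkddkddkd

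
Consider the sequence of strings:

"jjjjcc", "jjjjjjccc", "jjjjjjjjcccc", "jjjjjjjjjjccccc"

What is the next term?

Reading off run lengths: j runs 4, 6, 8, 10; c runs 2, 3, 4, 5 — each is linear in n, where the shown terms are n = 2, 3, 4, 5.
For the next term, n = 6, so the run lengths are 12, 6.

jjjjjjjjjjjjcccccc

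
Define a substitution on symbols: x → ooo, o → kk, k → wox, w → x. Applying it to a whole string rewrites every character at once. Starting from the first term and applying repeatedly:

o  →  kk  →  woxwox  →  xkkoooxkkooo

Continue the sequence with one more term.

ooowoxwoxkkkkkkooowoxwoxkkkkkk

Rewriting each symbol of xkkoooxkkooo: x→ooo, k→wox, k→wox, o→kk, o→kk, o→kk, x→ooo, k→wox, k→wox, o→kk, o→kk, o→kk, which concatenates to ooo wox wox kk kk kk ooo wox wox kk kk kk.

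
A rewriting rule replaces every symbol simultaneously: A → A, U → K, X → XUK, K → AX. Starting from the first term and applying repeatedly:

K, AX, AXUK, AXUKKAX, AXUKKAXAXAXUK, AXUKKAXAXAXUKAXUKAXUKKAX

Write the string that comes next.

AXUKKAXAXAXUKAXUKAXUKKAXAXUKKAXAXUKKAXAXAXUK

φ(AXUKKAXAXAXUKAXUKAXUKKAX) expands symbol-by-symbol to A XUK K AX AX A XUK A XUK A XUK K AX A XUK K AX A XUK K AX AX A XUK; joining the 24 pieces gives the next term.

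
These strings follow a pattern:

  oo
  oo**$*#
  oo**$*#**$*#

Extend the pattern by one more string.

Every step adds **$*# to the end: s(k+1) = s(k)·**$*#.
Applying this once more to oo**$*#**$*#:

oo**$*#**$*#**$*#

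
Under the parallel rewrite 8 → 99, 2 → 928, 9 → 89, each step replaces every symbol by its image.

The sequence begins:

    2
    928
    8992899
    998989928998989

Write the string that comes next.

φ(998989928998989) expands symbol-by-symbol to 89 89 99 89 99 89 89 928 99 89 89 99 89 99 89; joining the 15 pieces gives the next term.

8989998999898992899898999899989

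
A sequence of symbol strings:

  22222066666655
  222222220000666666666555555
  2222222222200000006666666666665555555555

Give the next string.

The n-th term is 3n+2 2's then 3n-2 0's then 3n+3 6's then 4n-2 5's (n = 1, 2, …).
At n = 4 the blocks have lengths 14, 10, 15, 14.

22222222222222000000000066666666666666655555555555555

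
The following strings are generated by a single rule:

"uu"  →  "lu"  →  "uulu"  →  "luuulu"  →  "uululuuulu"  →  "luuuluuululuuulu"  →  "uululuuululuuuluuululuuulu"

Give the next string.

luuuluuululuuuluuululuuululuuuluuululuuulu

This is a Fibonacci-style word recurrence s(k) = s(k−2)·s(k−1): e.g. uu·lu = uulu.
Continuing: luuuluuululuuulu · uululuuululuuuluuululuuulu gives term 8.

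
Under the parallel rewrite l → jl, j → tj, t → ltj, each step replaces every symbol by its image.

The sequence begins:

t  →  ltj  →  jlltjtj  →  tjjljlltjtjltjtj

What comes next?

Rewriting the 16 symbols of tjjljlltjtjltjtj one by one yields ltj tj tj jl tj jl jl ltj tj ltj tj jl ltj tj ltj tj; concatenated:

ltjtjtjjltjjljlltjtjltjtjjlltjtjltjtj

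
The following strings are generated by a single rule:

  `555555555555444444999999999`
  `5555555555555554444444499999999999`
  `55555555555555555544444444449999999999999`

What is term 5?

5555555555555555555555554444444444444499999999999999999

The n-th term is 3n+3 5's then 2n 4's then 2n+3 9's, where the shown terms are n = 3, 4, 5.
Setting n = 7 gives 24, 14, 17 characters in each block.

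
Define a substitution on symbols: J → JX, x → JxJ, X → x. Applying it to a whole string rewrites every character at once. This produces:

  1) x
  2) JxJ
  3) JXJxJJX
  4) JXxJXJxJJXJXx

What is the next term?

JXxJxJJXxJXJxJJXJXxJXxJxJ

Replace each of the 13 characters of JXxJXJxJJXJXx in place — JX x JxJ JX x JX JxJ JX JX x JX x JxJ — and concatenate.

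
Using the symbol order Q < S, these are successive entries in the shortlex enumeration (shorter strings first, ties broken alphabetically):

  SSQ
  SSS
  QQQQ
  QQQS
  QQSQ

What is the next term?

The successor of QQSQ increments the rightmost position that isn't already S and resets every position after it to Q.

QQSS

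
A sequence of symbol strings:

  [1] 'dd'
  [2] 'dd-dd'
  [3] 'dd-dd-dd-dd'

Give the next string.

s(k+1) = s(k)·-·s(k) — each term doubles the last with '-' between the halves.
So the next term is two copies of dd-dd-dd-dd with '-' between the halves.

dd-dd-dd-dd-dd-dd-dd-dd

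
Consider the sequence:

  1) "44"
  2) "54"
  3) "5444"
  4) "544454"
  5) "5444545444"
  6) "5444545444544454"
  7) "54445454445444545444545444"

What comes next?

This is a Fibonacci-style word recurrence s(k) = s(k−1)·s(k−2): e.g. 54·44 = 5444.
The next term joins 54445454445444545444545444 and 5444545444544454.

544454544454445454445454445444545444544454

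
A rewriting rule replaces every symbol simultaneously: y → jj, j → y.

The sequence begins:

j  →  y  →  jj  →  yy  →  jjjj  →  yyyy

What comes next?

jjjjjjjj

Rewriting each symbol of yyyy: y→jj, y→jj, y→jj, y→jj, which concatenates to jj jj jj jj.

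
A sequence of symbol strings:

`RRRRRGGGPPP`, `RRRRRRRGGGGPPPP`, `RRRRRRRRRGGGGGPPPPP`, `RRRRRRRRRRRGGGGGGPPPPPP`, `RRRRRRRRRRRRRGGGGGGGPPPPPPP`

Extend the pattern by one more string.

RRRRRRRRRRRRRRRGGGGGGGGPPPPPPPP

Each string has the form R^{2n-1} G^{n} P^{n}, where the shown terms are n = 3, 4, 5, 6, 7.
Setting n = 8 gives 15, 8, 8 characters in each block.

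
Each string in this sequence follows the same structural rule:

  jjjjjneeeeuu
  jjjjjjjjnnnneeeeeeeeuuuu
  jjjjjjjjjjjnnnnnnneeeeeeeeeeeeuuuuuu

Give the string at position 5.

The n-th term is 3n+2 j's then 3n-2 n's then 4n e's then 2n u's (n = 1, 2, …).
For term 5, n = 5, so the run lengths are 17, 13, 20, 10.

jjjjjjjjjjjjjjjjjnnnnnnnnnnnnneeeeeeeeeeeeeeeeeeeeuuuuuuuuuu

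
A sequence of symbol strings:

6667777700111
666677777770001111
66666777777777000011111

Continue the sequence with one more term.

The n-th term is n+1 6's then 2n+1 7's then n 0's then n+1 1's, where the shown terms are n = 2, 3, 4.
Setting n = 5 gives 6, 11, 5, 6 characters in each block.

6666667777777777700000111111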